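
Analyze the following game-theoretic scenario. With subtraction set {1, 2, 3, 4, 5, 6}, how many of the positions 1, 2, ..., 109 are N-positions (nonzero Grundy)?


Subtraction set S = {1, 2, 3, 4, 5, 6}, so G(n) = n mod 7.
G(n) = 0 when n is a multiple of 7.
Multiples of 7 in [1, 109]: 15
N-positions (nonzero Grundy) = 109 - 15 = 94

94


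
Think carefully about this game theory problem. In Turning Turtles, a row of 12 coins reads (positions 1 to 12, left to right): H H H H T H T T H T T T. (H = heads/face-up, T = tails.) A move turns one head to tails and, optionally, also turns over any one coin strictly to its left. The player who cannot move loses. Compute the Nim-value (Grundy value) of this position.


Coins: H H H H T H T T H T T T
Key fact: a single head at position k behaves exactly like a Nim heap of size k (turning it to T and optionally flipping a coin at j < k corresponds to moving the heap from k to j, or to 0), and heads combine as a disjunctive sum (two heads at the same place would cancel, matching j XOR j = 0). So the Nim-value is the XOR of the 1-indexed positions of the heads.
Face-up positions (1-indexed): [1, 2, 3, 4, 6, 9]
XOR 0 with 1: 0 XOR 1 = 1
XOR 1 with 2: 1 XOR 2 = 3
XOR 3 with 3: 3 XOR 3 = 0
XOR 0 with 4: 0 XOR 4 = 4
XOR 4 with 6: 4 XOR 6 = 2
XOR 2 with 9: 2 XOR 9 = 11
Nim-value = 11

11


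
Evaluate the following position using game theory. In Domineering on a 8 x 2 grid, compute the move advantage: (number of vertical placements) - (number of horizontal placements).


Board is 8 x 2 (rows x cols).
Left (vertical) placements: (rows-1) * cols = 7 * 2 = 14
Right (horizontal) placements: rows * (cols-1) = 8 * 1 = 8
Advantage = Left - Right = 14 - 8 = 6

6


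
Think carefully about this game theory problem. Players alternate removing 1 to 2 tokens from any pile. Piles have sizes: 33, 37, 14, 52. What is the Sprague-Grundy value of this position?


Subtraction set: {1, 2}
For this subtraction set, G(n) = n mod 3 (period = max + 1 = 3).
Pile 1 (size 33): G(33) = 33 mod 3 = 0
Pile 2 (size 37): G(37) = 37 mod 3 = 1
Pile 3 (size 14): G(14) = 14 mod 3 = 2
Pile 4 (size 52): G(52) = 52 mod 3 = 1
Total Grundy value = XOR of all: 0 XOR 1 XOR 2 XOR 1 = 2

2


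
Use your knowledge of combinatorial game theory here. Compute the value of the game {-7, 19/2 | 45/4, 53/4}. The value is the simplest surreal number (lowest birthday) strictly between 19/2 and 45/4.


Left options: {-7, 19/2}, max = 19/2
Right options: {45/4, 53/4}, min = 45/4
All options are numbers and max(Left) < min(Right), so by the simplicity theorem the value is the simplest (earliest-born) number strictly between 19/2 and 45/4.
Integers 10 through 11 all lie strictly between 19/2 and 45/4.
Among integers, the simplest (lowest birthday = smallest |n|; 0 is born on day 0, +-n on day n) is 10.
No non-integer in the interval can be simpler: if x is a non-integer in the interval, then floor(x) or ceil(x) also lies in the interval (the interval contains an integer), and both are proper prefixes of x's sign expansion, i.e. born earlier. So the game value is 10.
Game value = 10

10


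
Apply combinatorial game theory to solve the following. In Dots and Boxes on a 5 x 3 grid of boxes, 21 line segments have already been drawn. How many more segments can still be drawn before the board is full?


Grid: 5 x 3 boxes, i.e. 6 rows and 4 columns of dots.
Horizontal edges: (rows + 1) * cols = 6 * 3 = 18
Vertical edges: rows * (cols + 1) = 5 * 4 = 20
Total edges: 18 + 20 = 38
Edges drawn: 21
Remaining: 38 - 21 = 17

17


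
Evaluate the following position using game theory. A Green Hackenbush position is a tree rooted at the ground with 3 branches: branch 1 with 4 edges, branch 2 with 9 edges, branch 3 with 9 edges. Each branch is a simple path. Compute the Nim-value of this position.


The tree has 3 branches from the ground vertex.
In Green Hackenbush, the Nim-value of a simple path of length k is k.
Branch 1: length 4, Nim-value = 4
Branch 2: length 9, Nim-value = 9
Branch 3: length 9, Nim-value = 9
Total Nim-value = XOR of all branch values:
0 XOR 4 = 4
4 XOR 9 = 13
13 XOR 9 = 4
Nim-value of the tree = 4

4


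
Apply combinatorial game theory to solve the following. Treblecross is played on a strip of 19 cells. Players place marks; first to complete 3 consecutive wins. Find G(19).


Treblecross: place X on empty cells; 3-in-a-row wins.
Playing within two cells of an existing X lets the opponent win at once, so sensible play treats the cells i-2..i+2 around each X as dead. The player left with no safe cell loses, so this is a normal-play take-away game on strips of safe cells.
Placing X at cell i (0-indexed) of a strip of k safe cells leaves independent strips of sizes max(0, i-2) and max(0, k-i-3). Hence G(k) = mex{ G(max(0,i-2)) XOR G(max(0,k-i-3)) : 0 <= i < k }, with G(0) = 0.
G(1): splits (0,0):0^0=0 -> mex({0}) = 1
G(2): splits (0,0):0^0=0 -> mex({0}) = 1
G(3): splits (0,0):0^0=0 -> mex({0}) = 1
G(4): splits (0,1):0^1=1 (0,0):0^0=0 -> mex({0, 1}) = 2
G(5): splits (0,2):0^1=1 (0,1):0^1=1 (0,0):0^0=0 -> mex({0, 1}) = 2
G(6) = mex({1}) = 0
G(7) = mex({0, 1, 2}) = 3
G(8) = mex({0, 1, 2}) = 3
G(9) = mex({0, 2}) = 1
G(10) = mex({0, 2, 3}) = 1
G(11) = mex({0, 3}) = 1
G(12) = mex({1, 3}) = 0
G(13) = mex({0, 1, 2, 3}) = 4
G(14) = mex({0, 1, 2}) = 3
G(15) = mex({0, 1, 2}) = 3
G(16) = mex({0, 1, 2, 4}) = 3
G(17) = mex({0, 1, 3, 4}) = 2
G(18) = mex({0, 1, 3, 4}) = 2
G(19) = mex({0, 1, 3, 5}) = 2
Therefore G(19) = 2.

2


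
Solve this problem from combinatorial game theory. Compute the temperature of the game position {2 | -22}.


The game is {2 | -22}, a switch {a | b} with numbers a > b.
Cooling {a | b} by t gives {a - t | b + t}, which stops being hot when a - t = b + t, i.e. at t = (a - b)/2. So the temperature of a switch is (a - b)/2.
Temperature = (Left option - Right option) / 2
= (2 - (-22)) / 2
= 24 / 2
= 12

12


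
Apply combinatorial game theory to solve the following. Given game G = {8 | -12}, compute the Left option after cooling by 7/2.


Original game: {8 | -12} (a switch {a | b} with a > b).
Cooling by t (for t below the temperature (a - b)/2 = 10) taxes each move by t: {a | b} cooled by t is {a - t | b + t}.
Cooling amount: t = 7/2
Cooled Left option: 8 - 7/2 = 9/2
Cooled Right option: -12 + 7/2 = -17/2
Cooled game: {9/2 | -17/2}
Left option = 9/2

9/2


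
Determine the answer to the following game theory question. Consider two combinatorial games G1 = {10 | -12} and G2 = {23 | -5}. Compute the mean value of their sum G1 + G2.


G1 = {10 | -12}, G2 = {23 | -5}
Each is a switch {a | b} with numbers a > b; its mean value is (a + b)/2, and mean value is additive over game sums: m(G1 + G2) = m(G1) + m(G2).
Mean of G1 = (10 + (-12))/2 = -2/2 = -1
Mean of G2 = (23 + (-5))/2 = 18/2 = 9
Mean of G1 + G2 = -1 + 9 = 8

8


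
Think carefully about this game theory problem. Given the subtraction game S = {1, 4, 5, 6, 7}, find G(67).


The subtraction set is S = {1, 4, 5, 6, 7}.
G(k) = mex{ G(k - s) : s in S, s <= k }. We compute iteratively: G(0) = 0.
G(1) = mex({0}) = 1
G(2) = mex({1}) = 0
G(3) = mex({0}) = 1
G(4) = mex({0, 1}) = 2
G(5) = mex({0, 1, 2}) = 3
G(6) = mex({0, 1, 3}) = 2
G(7) = mex({0, 1, 2}) = 3
G(8) = mex({0, 1, 2, 3}) = 4
G(9) = mex({0, 1, 2, 3, 4}) = 5
G(10) = mex({1, 2, 3, 5}) = 0
G(11) = mex({0, 2, 3}) = 1
G(12) = mex({1, 2, 3, 4}) = 0
G(13) = mex({0, 2, 3, 4, 5}) = 1
G(14) = mex({0, 1, 3, 4, 5}) = 2
G(15) = mex({0, 1, 2, 4, 5}) = 3
G(16) = mex({0, 1, 3, 5}) = 2
Observe that G(10)..G(16) = 0, 1, 0, 1, 2, 3, 2 repeats G(0)..G(6) = 0, 1, 0, 1, 2, 3, 2.
For k >= max(S) = 7, G(k) is determined by the previous 7 values G(k-7)..G(k-1); a window of 7 consecutive values has recurred shifted by 10, so by induction G(k + 10) = G(k) for all k >= 0: the sequence is periodic from the start with period 10.
One period: G(0..9) = 0, 1, 0, 1, 2, 3, 2, 3, 4, 5.
67 mod 10 = 7, so G(67) = G(7) = 3.

3


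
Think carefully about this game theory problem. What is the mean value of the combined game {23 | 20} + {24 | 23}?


G1 = {23 | 20}, G2 = {24 | 23}
Each is a switch {a | b} with numbers a > b; its mean value is (a + b)/2, and mean value is additive over game sums: m(G1 + G2) = m(G1) + m(G2).
Mean of G1 = (23 + (20))/2 = 43/2 = 43/2
Mean of G2 = (24 + (23))/2 = 47/2 = 47/2
Mean of G1 + G2 = 43/2 + 47/2 = 45

45


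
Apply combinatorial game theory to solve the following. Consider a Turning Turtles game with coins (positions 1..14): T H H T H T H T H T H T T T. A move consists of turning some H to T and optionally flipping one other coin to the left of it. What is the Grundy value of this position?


Coins: T H H T H T H T H T H T T T
Key fact: a single head at position k behaves exactly like a Nim heap of size k (turning it to T and optionally flipping a coin at j < k corresponds to moving the heap from k to j, or to 0), and heads combine as a disjunctive sum (two heads at the same place would cancel, matching j XOR j = 0). So the Nim-value is the XOR of the 1-indexed positions of the heads.
Face-up positions (1-indexed): [2, 3, 5, 7, 9, 11]
XOR 0 with 2: 0 XOR 2 = 2
XOR 2 with 3: 2 XOR 3 = 1
XOR 1 with 5: 1 XOR 5 = 4
XOR 4 with 7: 4 XOR 7 = 3
XOR 3 with 9: 3 XOR 9 = 10
XOR 10 with 11: 10 XOR 11 = 1
Nim-value = 1

1


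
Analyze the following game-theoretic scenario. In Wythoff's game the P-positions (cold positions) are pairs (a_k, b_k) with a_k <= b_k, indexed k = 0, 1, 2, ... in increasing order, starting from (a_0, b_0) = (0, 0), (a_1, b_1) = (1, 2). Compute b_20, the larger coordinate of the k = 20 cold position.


By Wythoff's theorem, a_k = floor(k * phi) and b_k = floor(k * phi^2) = a_k + k, where phi = (1 + sqrt(5))/2 is the golden ratio.
phi = (1 + sqrt(5))/2 = 1.618034
phi^2 = phi + 1 = 2.618034
k = 20
k * phi^2 = 20 * 2.618034 = 52.360680
b_20 = floor(k * phi^2) = 52 (check: a_20 + k = 32 + 20 = 52)

52


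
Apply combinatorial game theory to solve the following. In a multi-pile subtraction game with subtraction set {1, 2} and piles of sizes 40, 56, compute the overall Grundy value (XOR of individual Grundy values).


Subtraction set: {1, 2}
For this subtraction set, G(n) = n mod 3 (period = max + 1 = 3).
Pile 1 (size 40): G(40) = 40 mod 3 = 1
Pile 2 (size 56): G(56) = 56 mod 3 = 2
Total Grundy value = XOR of all: 1 XOR 2 = 3

3


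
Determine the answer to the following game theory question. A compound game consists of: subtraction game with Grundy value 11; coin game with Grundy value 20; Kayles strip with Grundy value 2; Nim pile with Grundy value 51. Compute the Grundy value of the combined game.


By the Sprague-Grundy theorem, the Grundy value of a sum of games is the XOR of individual Grundy values.
subtraction game: Grundy value = 11. Running XOR: 0 XOR 11 = 11
coin game: Grundy value = 20. Running XOR: 11 XOR 20 = 31
Kayles strip: Grundy value = 2. Running XOR: 31 XOR 2 = 29
Nim pile: Grundy value = 51. Running XOR: 29 XOR 51 = 46
The combined Grundy value is 46.

46


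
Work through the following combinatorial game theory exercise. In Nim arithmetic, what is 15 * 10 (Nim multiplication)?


Nim multiplication is bilinear over XOR: (u XOR v) * w = (u*w) XOR (v*w).
So we split each operand into its bit components and XOR the pairwise Nim products.
15 = 1 + 2 + 4 + 8 (as XOR of powers of 2).
10 = 2 + 8 (as XOR of powers of 2).
Using the standard Nim-product table on single bits:
  2*2 = 3,   2*4 = 8,   2*8 = 12,
  4*4 = 6,   4*8 = 11,  8*8 = 13,
and  1*x = x (identity), k*l = l*k (commutative).
Pairwise Nim products:
  1 * 2 = 2
  1 * 8 = 8
  2 * 2 = 3
  2 * 8 = 12
  4 * 2 = 8
  4 * 8 = 11
  8 * 2 = 12
  8 * 8 = 13
XOR them: 2 XOR 8 XOR 3 XOR 12 XOR 8 XOR 11 XOR 12 XOR 13 = 7.
Result: 15 * 10 = 7 (in Nim).

7


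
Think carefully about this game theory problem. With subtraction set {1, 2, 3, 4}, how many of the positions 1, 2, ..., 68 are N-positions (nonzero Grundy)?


Subtraction set S = {1, 2, 3, 4}, so G(n) = n mod 5.
G(n) = 0 when n is a multiple of 5.
Multiples of 5 in [1, 68]: 13
N-positions (nonzero Grundy) = 68 - 13 = 55

55


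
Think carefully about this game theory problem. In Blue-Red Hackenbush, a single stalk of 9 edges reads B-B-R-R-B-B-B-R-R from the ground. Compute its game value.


Edges (from ground): B-B-R-R-B-B-B-R-R
By Berlekamp's sign-expansion rule, a Blue-Red Hackenbush stalk has the value of the surreal number whose sign sequence is the edge sequence with B -> + and R -> -.
Sign sequence: ++--+++--
Trace the sign expansion in the surreal number tree, starting from 0:
Edge 1: B (sign +) -> bounds (0, +inf), value = 1
Edge 2: B (sign +) -> bounds (1, +inf), value = 2
Edge 3: R (sign -) -> bounds (1, 2), value = 3/2
Edge 4: R (sign -) -> bounds (1, 3/2), value = 5/4
Edge 5: B (sign +) -> bounds (5/4, 3/2), value = 11/8
Edge 6: B (sign +) -> bounds (11/8, 3/2), value = 23/16
Edge 7: B (sign +) -> bounds (23/16, 3/2), value = 47/32
Edge 8: R (sign -) -> bounds (23/16, 47/32), value = 93/64
Edge 9: R (sign -) -> bounds (23/16, 93/64), value = 185/128
Game value = 185/128

185/128


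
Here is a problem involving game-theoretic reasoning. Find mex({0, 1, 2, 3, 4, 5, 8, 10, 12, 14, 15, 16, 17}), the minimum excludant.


Set = {0, 1, 2, 3, 4, 5, 8, 10, 12, 14, 15, 16, 17}
0 is in the set.
1 is in the set.
2 is in the set.
3 is in the set.
4 is in the set.
5 is in the set.
6 is NOT in the set. This is the mex.
mex = 6

6


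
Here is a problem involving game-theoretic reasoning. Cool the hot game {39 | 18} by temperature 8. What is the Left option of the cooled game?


Original game: {39 | 18} (a switch {a | b} with a > b).
Cooling by t (for t below the temperature (a - b)/2 = 21/2) taxes each move by t: {a | b} cooled by t is {a - t | b + t}.
Cooling amount: t = 8
Cooled Left option: 39 - 8 = 31
Cooled Right option: 18 + 8 = 26
Cooled game: {31 | 26}
Left option = 31

31


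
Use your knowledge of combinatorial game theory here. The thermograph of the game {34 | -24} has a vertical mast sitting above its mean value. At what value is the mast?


Game = {34 | -24}, a switch {a | b} with numbers a > b.
Its thermograph has left wall a - t and right wall b + t, which meet at t = (a - b)/2, where both equal (a + b)/2. So the mast (mean value) is at (a + b)/2.
Mean = (34 + (-24))/2 = 10/2 = 5

5


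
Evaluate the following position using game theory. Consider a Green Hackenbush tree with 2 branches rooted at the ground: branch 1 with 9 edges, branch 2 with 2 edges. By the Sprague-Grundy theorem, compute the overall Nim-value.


The tree has 2 branches from the ground vertex.
In Green Hackenbush, the Nim-value of a simple path of length k is k.
Branch 1: length 9, Nim-value = 9
Branch 2: length 2, Nim-value = 2
Total Nim-value = XOR of all branch values:
0 XOR 9 = 9
9 XOR 2 = 11
Nim-value of the tree = 11

11


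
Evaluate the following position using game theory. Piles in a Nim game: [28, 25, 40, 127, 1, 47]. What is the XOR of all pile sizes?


We need the XOR (exclusive or) of all pile sizes.
After XOR-ing pile 1 (size 28): 0 XOR 28 = 28
After XOR-ing pile 2 (size 25): 28 XOR 25 = 5
After XOR-ing pile 3 (size 40): 5 XOR 40 = 45
After XOR-ing pile 4 (size 127): 45 XOR 127 = 82
After XOR-ing pile 5 (size 1): 82 XOR 1 = 83
After XOR-ing pile 6 (size 47): 83 XOR 47 = 124
The Nim-value of this position is 124.

124


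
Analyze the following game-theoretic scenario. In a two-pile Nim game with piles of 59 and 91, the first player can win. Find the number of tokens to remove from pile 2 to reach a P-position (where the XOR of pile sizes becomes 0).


Piles: 59 and 91
Current XOR: 59 XOR 91 = 96 (non-zero, so this is an N-position).
To make the XOR zero, we need to find a move that balances the piles.
For pile 2 (size 91): target = 91 XOR 96 = 59
We reduce pile 2 from 91 to 59.
Tokens removed: 91 - 59 = 32
Verification: 59 XOR 59 = 0

32


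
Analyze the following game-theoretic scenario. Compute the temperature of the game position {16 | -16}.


The game is {16 | -16}, a switch {a | b} with numbers a > b.
Cooling {a | b} by t gives {a - t | b + t}, which stops being hot when a - t = b + t, i.e. at t = (a - b)/2. So the temperature of a switch is (a - b)/2.
Temperature = (Left option - Right option) / 2
= (16 - (-16)) / 2
= 32 / 2
= 16

16


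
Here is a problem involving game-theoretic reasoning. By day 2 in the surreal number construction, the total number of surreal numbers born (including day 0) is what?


Day 0: {|} = 0 is born. Count = 1.
Day n: the number of surreal numbers born by day n is 2^(n+1) - 1.
By day 0: 2^1 - 1 = 1
By day 1: 2^2 - 1 = 3
By day 2: 2^3 - 1 = 7
By day 2: 7 surreal numbers.

7


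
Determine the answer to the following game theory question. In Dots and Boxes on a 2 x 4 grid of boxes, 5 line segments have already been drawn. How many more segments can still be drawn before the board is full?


Grid: 2 x 4 boxes, i.e. 3 rows and 5 columns of dots.
Horizontal edges: (rows + 1) * cols = 3 * 4 = 12
Vertical edges: rows * (cols + 1) = 2 * 5 = 10
Total edges: 12 + 10 = 22
Edges drawn: 5
Remaining: 22 - 5 = 17

17


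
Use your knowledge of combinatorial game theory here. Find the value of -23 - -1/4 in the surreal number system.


x = -23, y = -1/4
Converting to common denominator: 4
x = -92/4, y = -1/4
x - y = -23 - -1/4 = -91/4

-91/4


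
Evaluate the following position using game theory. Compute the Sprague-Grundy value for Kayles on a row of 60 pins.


Kayles: a move removes 1 or 2 adjacent pins from a contiguous row.
Removing pins from a row of k leaves two independent rows (a, b) with a + b = k - 1 (one pin) or a + b = k - 2 (two pins); an end removal gives a = 0.
By Sprague-Grundy, G(k) = mex{ G(a) XOR G(b) } over all these splits. G(0) = 0.
G(1): splits (0,0):0^0=0 -> mex({0}) = 1
G(2): splits (0,1):0^1=1 (0,0):0^0=0 -> mex({0, 1}) = 2
G(3): splits (0,2):0^2=2 (1,1):1^1=0 (0,1):0^1=1 -> mex({0, 1, 2}) = 3
G(4): splits (0,3):0^3=3 (1,2):1^2=3 (0,2):0^2=2 (1,1):1^1=0 -> mex({0, 2, 3}) = 1
G(5): splits (0,4):0^1=1 (1,3):1^3=2 (2,2):2^2=0 (0,3):0^3=3 (1,2):1^2=3 -> mex({0, 1, 2, 3}) = 4
G(6) = mex({0, 1, 2, 4}) = 3
G(7) = mex({0, 1, 3, 4, 5}) = 2
G(8) = mex({0, 2, 3, 5, 6}) = 1
G(9) = mex({0, 1, 2, 3, 6, 7}) = 4
G(10) = mex({0, 1, 3, 4, 5, 7}) = 2
G(11) = mex({0, 1, 2, 3, 4, 5}) = 6
G(12) = mex({0, 1, 2, 3, 5, 6, 7}) = 4
G(13) = mex({0, 2, 3, 4, 6, 7}) = 1
G(14) = mex({0, 1, 4, 5, 6, 7}) = 2
G(15) = mex({0, 1, 2, 3, 4, 5, 6}) = 7
G(16) = mex({0, 2, 3, 5, 6, 7}) = 1
G(17) = mex({0, 1, 2, 3, 5, 6, 7}) = 4
G(18) = mex({0, 1, 2, 4, 5, 6}) = 3
G(19) = mex({0, 1, 3, 4, 5, 7}) = 2
G(20) = mex({0, 2, 3, 4, 5, 6, 7}) = 1
G(21) = mex({0, 1, 2, 3, 5, 6, 7}) = 4
G(22) = mex({0, 1, 2, 3, 4, 5, 7}) = 6
G(23) = mex({0, 1, 2, 3, 4, 5, 6}) = 7
G(24) = mex({0, 1, 2, 3, 5, 6, 7}) = 4
G(25) = mex({0, 2, 3, 4, 6, 7}) = 1
G(26) = mex({0, 1, 3, 4, 5, 6, 7}) = 2
G(27) = mex({0, 1, 2, 3, 4, 5, 6, 7}) = 8
G(28) = mex({0, 1, 2, 3, 4, 6, 7, 8}) = 5
G(29) = mex({0, 1, 2, 3, 5, 6, 7, 8, 9}) = 4
G(30) = mex({0, 1, 2, 3, 4, 5, 6, 9, 10}) = 7
G(31) = mex({0, 1, 3, 4, 5, 7, 10, 11}) = 2
G(32) = mex({0, 2, 3, 4, 5, 6, 7, 9, 11}) = 1
G(33) = mex({0, 1, 2, 3, 4, 5, 6, 7, 9, 12}) = 8
G(34) = mex({0, 1, 2, 3, 4, 5, 7, 8, 11, 12}) = 6
G(35) = mex({0, 1, 2, 3, 4, 5, 6, 8, 9, 10, 11}) = 7
G(36) = mex({0, 1, 2, 3, 5, 6, 7, 9, 10}) = 4
G(37) = mex({0, 2, 3, 4, 6, 7, 9, 10, 11, 12}) = 1
G(38) = mex({0, 1, 3, 4, 5, 6, 7, 9, 10, 11, 12}) = 2
G(39) = mex({0, 1, 2, 4, 5, 6, 7, 9, 10, 12, 14}) = 3
G(40) = mex({0, 2, 3, 4, 6, 7, 11, 12, 14}) = 1
G(41) = mex({0, 1, 2, 3, 5, 6, 7, 9, 10, 11, 12}) = 4
G(42) = mex({0, 1, 2, 3, 4, 5, 6, 9, 10}) = 7
G(43) = mex({0, 1, 3, 4, 5, 7, 9, 10, 12, 15}) = 2
G(44) = mex({0, 2, 3, 4, 5, 6, 7, 9, 10, 12, 15}) = 1
G(45) = mex({0, 1, 2, 3, 4, 5, 6, 7, 9, 10, 12, 14}) = 8
G(46) = mex({0, 1, 3, 4, 5, 7, 8, 11, 12, 14}) = 2
G(47) = mex({0, 1, 2, 3, 4, 5, 6, 8, 9, 10, 11, 12}) = 7
G(48) = mex({0, 1, 2, 3, 5, 6, 7, 9, 10}) = 4
G(49) = mex({0, 2, 3, 4, 6, 7, 9, 10, 11, 12, 15}) = 1
G(50) = mex({0, 1, 4, 5, 6, 7, 9, 11, 12, 14, 15}) = 2
G(51) = mex({0, 1, 2, 3, 4, 5, 6, 7, 9, 12, 14, 15}) = 8
G(52) = mex({0, 2, 3, 4, 5, 6, 7, 8, 11, 12, 15}) = 1
G(53) = mex({0, 1, 2, 3, 5, 6, 7, 8, 9, 10, 11, 12}) = 4
G(54) = mex({0, 1, 2, 3, 4, 5, 6, 9, 10}) = 7
G(55) = mex({0, 1, 3, 4, 5, 7, 9, 10, 11, 12}) = 2
G(56) = mex({0, 2, 3, 4, 5, 6, 7, 9, 10, 11, 12, 13, 14}) = 1
G(57) = mex({0, 1, 2, 3, 5, 6, 7, 9, 10, 12, 13, 14, 15}) = 4
G(58) = mex({0, 1, 3, 4, 5, 7, 11, 12, 14, 15}) = 2
G(59) = mex({0, 1, 2, 3, 4, 5, 6, 9, 10, 11, 12, 15}) = 7
G(60) = mex({0, 1, 2, 3, 5, 6, 7, 9, 10}) = 4
Therefore G(60) = 4.

4


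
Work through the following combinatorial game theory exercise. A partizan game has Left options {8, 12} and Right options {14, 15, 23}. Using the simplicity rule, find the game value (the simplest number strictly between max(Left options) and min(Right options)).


Left options: {8, 12}, max = 12
Right options: {14, 15, 23}, min = 14
All options are numbers and max(Left) < min(Right), so by the simplicity theorem the value is the simplest (earliest-born) number strictly between 12 and 14.
The only integer strictly between 12 and 14 is 13.
No non-integer in the interval can be simpler: if x is a non-integer in the interval, then floor(x) or ceil(x) also lies in the interval (the interval contains an integer), and both are proper prefixes of x's sign expansion, i.e. born earlier. So the game value is 13.
Game value = 13

13


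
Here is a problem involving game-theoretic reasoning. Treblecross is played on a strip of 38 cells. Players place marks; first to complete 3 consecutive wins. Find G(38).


Treblecross: place X on empty cells; 3-in-a-row wins.
Playing within two cells of an existing X lets the opponent win at once, so sensible play treats the cells i-2..i+2 around each X as dead. The player left with no safe cell loses, so this is a normal-play take-away game on strips of safe cells.
Placing X at cell i (0-indexed) of a strip of k safe cells leaves independent strips of sizes max(0, i-2) and max(0, k-i-3). Hence G(k) = mex{ G(max(0,i-2)) XOR G(max(0,k-i-3)) : 0 <= i < k }, with G(0) = 0.
G(1): splits (0,0):0^0=0 -> mex({0}) = 1
G(2): splits (0,0):0^0=0 -> mex({0}) = 1
G(3): splits (0,0):0^0=0 -> mex({0}) = 1
G(4): splits (0,1):0^1=1 (0,0):0^0=0 -> mex({0, 1}) = 2
G(5): splits (0,2):0^1=1 (0,1):0^1=1 (0,0):0^0=0 -> mex({0, 1}) = 2
G(6) = mex({1}) = 0
G(7) = mex({0, 1, 2}) = 3
G(8) = mex({0, 1, 2}) = 3
G(9) = mex({0, 2}) = 1
G(10) = mex({0, 2, 3}) = 1
G(11) = mex({0, 3}) = 1
G(12) = mex({1, 3}) = 0
G(13) = mex({0, 1, 2, 3}) = 4
G(14) = mex({0, 1, 2}) = 3
G(15) = mex({0, 1, 2}) = 3
G(16) = mex({0, 1, 2, 4}) = 3
G(17) = mex({0, 1, 3, 4}) = 2
G(18) = mex({0, 1, 3, 4}) = 2
G(19) = mex({0, 1, 3, 5}) = 2
G(20) = mex({0, 1, 2, 3, 5}) = 4
G(21) = mex({0, 1, 2, 3, 5}) = 4
G(22) = mex({1, 2, 6}) = 0
G(23) = mex({0, 1, 2, 3, 4, 6}) = 5
G(24) = mex({0, 1, 2, 3, 4}) = 5
G(25) = mex({0, 1, 3, 4, 7}) = 2
G(26) = mex({0, 1, 3, 4, 5, 7}) = 2
G(27) = mex({0, 1, 3, 5}) = 2
G(28) = mex({0, 1, 2, 5}) = 3
G(29) = mex({0, 1, 2, 4, 5, 6}) = 3
G(30) = mex({1, 2, 4, 6}) = 0
G(31) = mex({0, 1, 2, 3, 4, 6}) = 5
G(32) = mex({1, 2, 3, 4, 7}) = 0
G(33) = mex({0, 3, 7}) = 1
G(34) = mex({0, 2, 3, 5, 7}) = 1
G(35) = mex({0, 2, 3, 5, 6}) = 1
G(36) = mex({0, 1, 2, 5, 6}) = 3
G(37) = mex({0, 1, 2, 4, 5, 6}) = 3
G(38) = mex({0, 1, 2, 4}) = 3
Therefore G(38) = 3.

3


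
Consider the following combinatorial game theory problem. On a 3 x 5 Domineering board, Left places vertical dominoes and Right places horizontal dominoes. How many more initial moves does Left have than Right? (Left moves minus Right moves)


Board is 3 x 5 (rows x cols).
Left (vertical) placements: (rows-1) * cols = 2 * 5 = 10
Right (horizontal) placements: rows * (cols-1) = 3 * 4 = 12
Advantage = Left - Right = 10 - 12 = -2

-2


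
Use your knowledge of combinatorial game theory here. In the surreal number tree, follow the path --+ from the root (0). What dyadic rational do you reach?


Sign expansion: --+
Rule: track bounds (lo, hi), initially (-inf, +inf). On '+', the current value becomes lo and we move to the simplest number in (value, hi): value + 1 if hi = +inf, otherwise the midpoint (value + hi)/2. On '-', the current value becomes hi and we move to value - 1 if lo = -inf, otherwise the midpoint (lo + value)/2.
Start at 0.
Step 1: sign = -, move left. Bounds: (-inf, 0). Value = -1
Step 2: sign = -, move left. Bounds: (-inf, -1). Value = -2
Step 3: sign = +, move right. Bounds: (-2, -1). Value = -3/2
The surreal number with sign expansion --+ is -3/2.

-3/2


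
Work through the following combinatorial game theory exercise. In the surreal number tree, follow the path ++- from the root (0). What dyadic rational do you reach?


Sign expansion: ++-
Rule: track bounds (lo, hi), initially (-inf, +inf). On '+', the current value becomes lo and we move to the simplest number in (value, hi): value + 1 if hi = +inf, otherwise the midpoint (value + hi)/2. On '-', the current value becomes hi and we move to value - 1 if lo = -inf, otherwise the midpoint (lo + value)/2.
Start at 0.
Step 1: sign = +, move right. Bounds: (0, +inf). Value = 1
Step 2: sign = +, move right. Bounds: (1, +inf). Value = 2
Step 3: sign = -, move left. Bounds: (1, 2). Value = 3/2
The surreal number with sign expansion ++- is 3/2.

3/2


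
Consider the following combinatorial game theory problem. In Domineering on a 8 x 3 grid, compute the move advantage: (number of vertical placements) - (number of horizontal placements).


Board is 8 x 3 (rows x cols).
Left (vertical) placements: (rows-1) * cols = 7 * 3 = 21
Right (horizontal) placements: rows * (cols-1) = 8 * 2 = 16
Advantage = Left - Right = 21 - 16 = 5

5


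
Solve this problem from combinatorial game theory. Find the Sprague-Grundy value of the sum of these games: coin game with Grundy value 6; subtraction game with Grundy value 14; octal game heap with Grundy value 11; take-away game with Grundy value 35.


By the Sprague-Grundy theorem, the Grundy value of a sum of games is the XOR of individual Grundy values.
coin game: Grundy value = 6. Running XOR: 0 XOR 6 = 6
subtraction game: Grundy value = 14. Running XOR: 6 XOR 14 = 8
octal game heap: Grundy value = 11. Running XOR: 8 XOR 11 = 3
take-away game: Grundy value = 35. Running XOR: 3 XOR 35 = 32
The combined Grundy value is 32.

32


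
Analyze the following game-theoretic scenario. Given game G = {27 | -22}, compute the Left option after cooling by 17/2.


Original game: {27 | -22} (a switch {a | b} with a > b).
Cooling by t (for t below the temperature (a - b)/2 = 49/2) taxes each move by t: {a | b} cooled by t is {a - t | b + t}.
Cooling amount: t = 17/2
Cooled Left option: 27 - 17/2 = 37/2
Cooled Right option: -22 + 17/2 = -27/2
Cooled game: {37/2 | -27/2}
Left option = 37/2

37/2


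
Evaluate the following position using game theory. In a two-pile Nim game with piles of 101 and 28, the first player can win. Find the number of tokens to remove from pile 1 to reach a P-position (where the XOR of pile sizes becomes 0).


Piles: 101 and 28
Current XOR: 101 XOR 28 = 121 (non-zero, so this is an N-position).
To make the XOR zero, we need to find a move that balances the piles.
For pile 1 (size 101): target = 101 XOR 121 = 28
We reduce pile 1 from 101 to 28.
Tokens removed: 101 - 28 = 73
Verification: 28 XOR 28 = 0

73


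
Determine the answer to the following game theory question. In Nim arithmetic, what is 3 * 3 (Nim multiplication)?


Nim multiplication is bilinear over XOR: (u XOR v) * w = (u*w) XOR (v*w).
So we split each operand into its bit components and XOR the pairwise Nim products.
3 = 1 + 2 (as XOR of powers of 2).
3 = 1 + 2 (as XOR of powers of 2).
Using the standard Nim-product table on single bits:
  2*2 = 3,   2*4 = 8,   2*8 = 12,
  4*4 = 6,   4*8 = 11,  8*8 = 13,
and  1*x = x (identity), k*l = l*k (commutative).
Pairwise Nim products:
  1 * 1 = 1
  1 * 2 = 2
  2 * 1 = 2
  2 * 2 = 3
XOR them: 1 XOR 2 XOR 2 XOR 3 = 2.
Result: 3 * 3 = 2 (in Nim).

2


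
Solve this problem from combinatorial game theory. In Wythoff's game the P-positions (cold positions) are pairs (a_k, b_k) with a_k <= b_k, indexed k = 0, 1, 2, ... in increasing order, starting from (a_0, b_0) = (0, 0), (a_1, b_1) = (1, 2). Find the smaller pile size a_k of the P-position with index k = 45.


By Wythoff's theorem, a_k = floor(k * phi) and b_k = floor(k * phi^2) = a_k + k, where phi = (1 + sqrt(5))/2 is the golden ratio.
phi = (1 + sqrt(5))/2 = 1.618034
k = 45
k * phi = 45 * 1.618034 = 72.811529
a_45 = floor(k * phi) = 72

72


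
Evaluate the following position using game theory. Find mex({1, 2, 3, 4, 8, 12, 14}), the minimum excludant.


Set = {1, 2, 3, 4, 8, 12, 14}
0 is NOT in the set. This is the mex.
mex = 0

0


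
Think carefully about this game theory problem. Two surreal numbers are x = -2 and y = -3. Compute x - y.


x = -2, y = -3
x - y = -2 - -3 = 1

1


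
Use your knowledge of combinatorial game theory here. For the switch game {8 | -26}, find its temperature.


The game is {8 | -26}, a switch {a | b} with numbers a > b.
Cooling {a | b} by t gives {a - t | b + t}, which stops being hot when a - t = b + t, i.e. at t = (a - b)/2. So the temperature of a switch is (a - b)/2.
Temperature = (Left option - Right option) / 2
= (8 - (-26)) / 2
= 34 / 2
= 17

17


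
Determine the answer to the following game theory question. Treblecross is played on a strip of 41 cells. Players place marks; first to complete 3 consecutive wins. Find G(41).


Treblecross: place X on empty cells; 3-in-a-row wins.
Playing within two cells of an existing X lets the opponent win at once, so sensible play treats the cells i-2..i+2 around each X as dead. The player left with no safe cell loses, so this is a normal-play take-away game on strips of safe cells.
Placing X at cell i (0-indexed) of a strip of k safe cells leaves independent strips of sizes max(0, i-2) and max(0, k-i-3). Hence G(k) = mex{ G(max(0,i-2)) XOR G(max(0,k-i-3)) : 0 <= i < k }, with G(0) = 0.
G(1): splits (0,0):0^0=0 -> mex({0}) = 1
G(2): splits (0,0):0^0=0 -> mex({0}) = 1
G(3): splits (0,0):0^0=0 -> mex({0}) = 1
G(4): splits (0,1):0^1=1 (0,0):0^0=0 -> mex({0, 1}) = 2
G(5): splits (0,2):0^1=1 (0,1):0^1=1 (0,0):0^0=0 -> mex({0, 1}) = 2
G(6) = mex({1}) = 0
G(7) = mex({0, 1, 2}) = 3
G(8) = mex({0, 1, 2}) = 3
G(9) = mex({0, 2}) = 1
G(10) = mex({0, 2, 3}) = 1
G(11) = mex({0, 3}) = 1
G(12) = mex({1, 3}) = 0
G(13) = mex({0, 1, 2, 3}) = 4
G(14) = mex({0, 1, 2}) = 3
G(15) = mex({0, 1, 2}) = 3
G(16) = mex({0, 1, 2, 4}) = 3
G(17) = mex({0, 1, 3, 4}) = 2
G(18) = mex({0, 1, 3, 4}) = 2
G(19) = mex({0, 1, 3, 5}) = 2
G(20) = mex({0, 1, 2, 3, 5}) = 4
G(21) = mex({0, 1, 2, 3, 5}) = 4
G(22) = mex({1, 2, 6}) = 0
G(23) = mex({0, 1, 2, 3, 4, 6}) = 5
G(24) = mex({0, 1, 2, 3, 4}) = 5
G(25) = mex({0, 1, 3, 4, 7}) = 2
G(26) = mex({0, 1, 3, 4, 5, 7}) = 2
G(27) = mex({0, 1, 3, 5}) = 2
G(28) = mex({0, 1, 2, 5}) = 3
G(29) = mex({0, 1, 2, 4, 5, 6}) = 3
G(30) = mex({1, 2, 4, 6}) = 0
G(31) = mex({0, 1, 2, 3, 4, 6}) = 5
G(32) = mex({1, 2, 3, 4, 7}) = 0
G(33) = mex({0, 3, 7}) = 1
G(34) = mex({0, 2, 3, 5, 7}) = 1
G(35) = mex({0, 2, 3, 5, 6}) = 1
G(36) = mex({0, 1, 2, 5, 6}) = 3
G(37) = mex({0, 1, 2, 4, 5, 6}) = 3
G(38) = mex({0, 1, 2, 4}) = 3
G(39) = mex({0, 1, 2, 3, 4, 7}) = 5
G(40) = mex({0, 1, 2, 3, 4, 5, 7}) = 6
G(41) = mex({0, 1, 2, 3, 5, 7}) = 4
Therefore G(41) = 4.

4


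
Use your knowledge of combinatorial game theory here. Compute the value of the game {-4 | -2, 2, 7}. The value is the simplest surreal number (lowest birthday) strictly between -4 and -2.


Left options: {-4}, max = -4
Right options: {-2, 2, 7}, min = -2
All options are numbers and max(Left) < min(Right), so by the simplicity theorem the value is the simplest (earliest-born) number strictly between -4 and -2.
The only integer strictly between -4 and -2 is -3.
No non-integer in the interval can be simpler: if x is a non-integer in the interval, then floor(x) or ceil(x) also lies in the interval (the interval contains an integer), and both are proper prefixes of x's sign expansion, i.e. born earlier. So the game value is -3.
Game value = -3

-3


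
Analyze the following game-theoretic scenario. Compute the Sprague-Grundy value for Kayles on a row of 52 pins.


Kayles: a move removes 1 or 2 adjacent pins from a contiguous row.
Removing pins from a row of k leaves two independent rows (a, b) with a + b = k - 1 (one pin) or a + b = k - 2 (two pins); an end removal gives a = 0.
By Sprague-Grundy, G(k) = mex{ G(a) XOR G(b) } over all these splits. G(0) = 0.
G(1): splits (0,0):0^0=0 -> mex({0}) = 1
G(2): splits (0,1):0^1=1 (0,0):0^0=0 -> mex({0, 1}) = 2
G(3): splits (0,2):0^2=2 (1,1):1^1=0 (0,1):0^1=1 -> mex({0, 1, 2}) = 3
G(4): splits (0,3):0^3=3 (1,2):1^2=3 (0,2):0^2=2 (1,1):1^1=0 -> mex({0, 2, 3}) = 1
G(5): splits (0,4):0^1=1 (1,3):1^3=2 (2,2):2^2=0 (0,3):0^3=3 (1,2):1^2=3 -> mex({0, 1, 2, 3}) = 4
G(6) = mex({0, 1, 2, 4}) = 3
G(7) = mex({0, 1, 3, 4, 5}) = 2
G(8) = mex({0, 2, 3, 5, 6}) = 1
G(9) = mex({0, 1, 2, 3, 6, 7}) = 4
G(10) = mex({0, 1, 3, 4, 5, 7}) = 2
G(11) = mex({0, 1, 2, 3, 4, 5}) = 6
G(12) = mex({0, 1, 2, 3, 5, 6, 7}) = 4
G(13) = mex({0, 2, 3, 4, 6, 7}) = 1
G(14) = mex({0, 1, 4, 5, 6, 7}) = 2
G(15) = mex({0, 1, 2, 3, 4, 5, 6}) = 7
G(16) = mex({0, 2, 3, 5, 6, 7}) = 1
G(17) = mex({0, 1, 2, 3, 5, 6, 7}) = 4
G(18) = mex({0, 1, 2, 4, 5, 6}) = 3
G(19) = mex({0, 1, 3, 4, 5, 7}) = 2
G(20) = mex({0, 2, 3, 4, 5, 6, 7}) = 1
G(21) = mex({0, 1, 2, 3, 5, 6, 7}) = 4
G(22) = mex({0, 1, 2, 3, 4, 5, 7}) = 6
G(23) = mex({0, 1, 2, 3, 4, 5, 6}) = 7
G(24) = mex({0, 1, 2, 3, 5, 6, 7}) = 4
G(25) = mex({0, 2, 3, 4, 6, 7}) = 1
G(26) = mex({0, 1, 3, 4, 5, 6, 7}) = 2
G(27) = mex({0, 1, 2, 3, 4, 5, 6, 7}) = 8
G(28) = mex({0, 1, 2, 3, 4, 6, 7, 8}) = 5
G(29) = mex({0, 1, 2, 3, 5, 6, 7, 8, 9}) = 4
G(30) = mex({0, 1, 2, 3, 4, 5, 6, 9, 10}) = 7
G(31) = mex({0, 1, 3, 4, 5, 7, 10, 11}) = 2
G(32) = mex({0, 2, 3, 4, 5, 6, 7, 9, 11}) = 1
G(33) = mex({0, 1, 2, 3, 4, 5, 6, 7, 9, 12}) = 8
G(34) = mex({0, 1, 2, 3, 4, 5, 7, 8, 11, 12}) = 6
G(35) = mex({0, 1, 2, 3, 4, 5, 6, 8, 9, 10, 11}) = 7
G(36) = mex({0, 1, 2, 3, 5, 6, 7, 9, 10}) = 4
G(37) = mex({0, 2, 3, 4, 6, 7, 9, 10, 11, 12}) = 1
G(38) = mex({0, 1, 3, 4, 5, 6, 7, 9, 10, 11, 12}) = 2
G(39) = mex({0, 1, 2, 4, 5, 6, 7, 9, 10, 12, 14}) = 3
G(40) = mex({0, 2, 3, 4, 6, 7, 11, 12, 14}) = 1
G(41) = mex({0, 1, 2, 3, 5, 6, 7, 9, 10, 11, 12}) = 4
G(42) = mex({0, 1, 2, 3, 4, 5, 6, 9, 10}) = 7
G(43) = mex({0, 1, 3, 4, 5, 7, 9, 10, 12, 15}) = 2
G(44) = mex({0, 2, 3, 4, 5, 6, 7, 9, 10, 12, 15}) = 1
G(45) = mex({0, 1, 2, 3, 4, 5, 6, 7, 9, 10, 12, 14}) = 8
G(46) = mex({0, 1, 3, 4, 5, 7, 8, 11, 12, 14}) = 2
G(47) = mex({0, 1, 2, 3, 4, 5, 6, 8, 9, 10, 11, 12}) = 7
G(48) = mex({0, 1, 2, 3, 5, 6, 7, 9, 10}) = 4
G(49) = mex({0, 2, 3, 4, 6, 7, 9, 10, 11, 12, 15}) = 1
G(50) = mex({0, 1, 4, 5, 6, 7, 9, 11, 12, 14, 15}) = 2
G(51) = mex({0, 1, 2, 3, 4, 5, 6, 7, 9, 12, 14, 15}) = 8
G(52) = mex({0, 2, 3, 4, 5, 6, 7, 8, 11, 12, 15}) = 1
Therefore G(52) = 1.

1


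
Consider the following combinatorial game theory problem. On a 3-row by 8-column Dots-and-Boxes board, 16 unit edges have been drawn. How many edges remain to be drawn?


Grid: 3 x 8 boxes, i.e. 4 rows and 9 columns of dots.
Horizontal edges: (rows + 1) * cols = 4 * 8 = 32
Vertical edges: rows * (cols + 1) = 3 * 9 = 27
Total edges: 32 + 27 = 59
Edges drawn: 16
Remaining: 59 - 16 = 43

43


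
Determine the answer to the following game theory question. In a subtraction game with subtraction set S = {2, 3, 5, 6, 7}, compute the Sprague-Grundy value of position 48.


The subtraction set is S = {2, 3, 5, 6, 7}.
G(k) = mex{ G(k - s) : s in S, s <= k }. We compute iteratively: G(0) = 0.
G(1) = mex({}) = 0
G(2) = mex({0}) = 1
G(3) = mex({0}) = 1
G(4) = mex({0, 1}) = 2
G(5) = mex({0, 1}) = 2
G(6) = mex({0, 1, 2}) = 3
G(7) = mex({0, 1, 2}) = 3
G(8) = mex({0, 1, 2, 3}) = 4
G(9) = mex({1, 2, 3}) = 0
G(10) = mex({1, 2, 3, 4}) = 0
G(11) = mex({0, 2, 3, 4}) = 1
G(12) = mex({0, 2, 3}) = 1
G(13) = mex({0, 1, 3, 4}) = 2
G(14) = mex({0, 1, 3, 4}) = 2
G(15) = mex({0, 1, 2, 4}) = 3
Observe that G(9)..G(15) = 0, 0, 1, 1, 2, 2, 3 repeats G(0)..G(6) = 0, 0, 1, 1, 2, 2, 3.
For k >= max(S) = 7, G(k) is determined by the previous 7 values G(k-7)..G(k-1); a window of 7 consecutive values has recurred shifted by 9, so by induction G(k + 9) = G(k) for all k >= 0: the sequence is periodic from the start with period 9.
One period: G(0..8) = 0, 0, 1, 1, 2, 2, 3, 3, 4.
48 mod 9 = 3, so G(48) = G(3) = 1.

1


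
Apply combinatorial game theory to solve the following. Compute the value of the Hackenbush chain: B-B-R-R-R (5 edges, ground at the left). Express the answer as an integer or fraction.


Edges (from ground): B-B-R-R-R
By Berlekamp's sign-expansion rule, a Blue-Red Hackenbush stalk has the value of the surreal number whose sign sequence is the edge sequence with B -> + and R -> -.
Sign sequence: ++---
Trace the sign expansion in the surreal number tree, starting from 0:
Edge 1: B (sign +) -> bounds (0, +inf), value = 1
Edge 2: B (sign +) -> bounds (1, +inf), value = 2
Edge 3: R (sign -) -> bounds (1, 2), value = 3/2
Edge 4: R (sign -) -> bounds (1, 3/2), value = 5/4
Edge 5: R (sign -) -> bounds (1, 5/4), value = 9/8
Game value = 9/8

9/8


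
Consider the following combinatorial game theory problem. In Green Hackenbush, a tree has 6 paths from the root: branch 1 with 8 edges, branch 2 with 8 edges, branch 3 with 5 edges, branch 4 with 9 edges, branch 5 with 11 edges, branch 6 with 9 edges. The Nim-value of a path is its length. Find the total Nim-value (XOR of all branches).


The tree has 6 branches from the ground vertex.
In Green Hackenbush, the Nim-value of a simple path of length k is k.
Branch 1: length 8, Nim-value = 8
Branch 2: length 8, Nim-value = 8
Branch 3: length 5, Nim-value = 5
Branch 4: length 9, Nim-value = 9
Branch 5: length 11, Nim-value = 11
Branch 6: length 9, Nim-value = 9
Total Nim-value = XOR of all branch values:
0 XOR 8 = 8
8 XOR 8 = 0
0 XOR 5 = 5
5 XOR 9 = 12
12 XOR 11 = 7
7 XOR 9 = 14
Nim-value of the tree = 14

14


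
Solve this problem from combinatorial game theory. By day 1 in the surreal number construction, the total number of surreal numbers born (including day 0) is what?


Day 0: {|} = 0 is born. Count = 1.
Day n: the number of surreal numbers born by day n is 2^(n+1) - 1.
By day 0: 2^1 - 1 = 1
By day 1: 2^2 - 1 = 3
By day 1: 3 surreal numbers.

3


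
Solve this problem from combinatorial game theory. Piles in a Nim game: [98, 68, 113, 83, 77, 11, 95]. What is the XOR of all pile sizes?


We need the XOR (exclusive or) of all pile sizes.
After XOR-ing pile 1 (size 98): 0 XOR 98 = 98
After XOR-ing pile 2 (size 68): 98 XOR 68 = 38
After XOR-ing pile 3 (size 113): 38 XOR 113 = 87
After XOR-ing pile 4 (size 83): 87 XOR 83 = 4
After XOR-ing pile 5 (size 77): 4 XOR 77 = 73
After XOR-ing pile 6 (size 11): 73 XOR 11 = 66
After XOR-ing pile 7 (size 95): 66 XOR 95 = 29
The Nim-value of this position is 29.

29


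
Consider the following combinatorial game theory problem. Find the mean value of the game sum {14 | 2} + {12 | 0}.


G1 = {14 | 2}, G2 = {12 | 0}
Each is a switch {a | b} with numbers a > b; its mean value is (a + b)/2, and mean value is additive over game sums: m(G1 + G2) = m(G1) + m(G2).
Mean of G1 = (14 + (2))/2 = 16/2 = 8
Mean of G2 = (12 + (0))/2 = 12/2 = 6
Mean of G1 + G2 = 8 + 6 = 14

14


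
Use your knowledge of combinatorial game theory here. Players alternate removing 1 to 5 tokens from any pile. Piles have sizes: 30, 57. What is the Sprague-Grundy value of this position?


Subtraction set: {1, 2, 3, 4, 5}
For this subtraction set, G(n) = n mod 6 (period = max + 1 = 6).
Pile 1 (size 30): G(30) = 30 mod 6 = 0
Pile 2 (size 57): G(57) = 57 mod 6 = 3
Total Grundy value = XOR of all: 0 XOR 3 = 3

3


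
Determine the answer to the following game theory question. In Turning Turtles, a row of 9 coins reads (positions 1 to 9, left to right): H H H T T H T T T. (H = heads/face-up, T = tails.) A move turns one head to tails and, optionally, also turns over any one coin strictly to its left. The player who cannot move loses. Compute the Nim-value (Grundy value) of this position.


Coins: H H H T T H T T T
Key fact: a single head at position k behaves exactly like a Nim heap of size k (turning it to T and optionally flipping a coin at j < k corresponds to moving the heap from k to j, or to 0), and heads combine as a disjunctive sum (two heads at the same place would cancel, matching j XOR j = 0). So the Nim-value is the XOR of the 1-indexed positions of the heads.
Face-up positions (1-indexed): [1, 2, 3, 6]
XOR 0 with 1: 0 XOR 1 = 1
XOR 1 with 2: 1 XOR 2 = 3
XOR 3 with 3: 3 XOR 3 = 0
XOR 0 with 6: 0 XOR 6 = 6
Nim-value = 6

6
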